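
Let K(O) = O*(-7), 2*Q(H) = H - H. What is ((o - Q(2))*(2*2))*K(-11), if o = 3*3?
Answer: 2772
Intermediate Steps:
Q(H) = 0 (Q(H) = (H - H)/2 = (½)*0 = 0)
o = 9
K(O) = -7*O
((o - Q(2))*(2*2))*K(-11) = ((9 - 1*0)*(2*2))*(-7*(-11)) = ((9 + 0)*4)*77 = (9*4)*77 = 36*77 = 2772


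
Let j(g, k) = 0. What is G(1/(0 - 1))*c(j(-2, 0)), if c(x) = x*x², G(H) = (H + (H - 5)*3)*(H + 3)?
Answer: 0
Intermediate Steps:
G(H) = (-15 + 4*H)*(3 + H) (G(H) = (H + (-5 + H)*3)*(3 + H) = (H + (-15 + 3*H))*(3 + H) = (-15 + 4*H)*(3 + H))
c(x) = x³
G(1/(0 - 1))*c(j(-2, 0)) = (-45 - 3/(0 - 1) + 4*(1/(0 - 1))²)*0³ = (-45 - 3/(-1) + 4*(1/(-1))²)*0 = (-45 - 3*(-1) + 4*(-1)²)*0 = (-45 + 3 + 4*1)*0 = (-45 + 3 + 4)*0 = -38*0 = 0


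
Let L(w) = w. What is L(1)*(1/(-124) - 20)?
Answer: -2481/124 ≈ -20.008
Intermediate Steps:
L(1)*(1/(-124) - 20) = 1*(1/(-124) - 20) = 1*(-1/124 - 20) = 1*(-2481/124) = -2481/124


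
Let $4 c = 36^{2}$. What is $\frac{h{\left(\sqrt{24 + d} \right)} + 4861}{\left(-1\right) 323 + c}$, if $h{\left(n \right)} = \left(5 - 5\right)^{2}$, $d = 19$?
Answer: $4861$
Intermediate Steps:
$c = 324$ ($c = \frac{36^{2}}{4} = \frac{1}{4} \cdot 1296 = 324$)
$h{\left(n \right)} = 0$ ($h{\left(n \right)} = 0^{2} = 0$)
$\frac{h{\left(\sqrt{24 + d} \right)} + 4861}{\left(-1\right) 323 + c} = \frac{0 + 4861}{\left(-1\right) 323 + 324} = \frac{4861}{-323 + 324} = \frac{4861}{1} = 4861 \cdot 1 = 4861$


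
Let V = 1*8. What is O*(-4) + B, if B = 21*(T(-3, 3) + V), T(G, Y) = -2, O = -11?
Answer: 170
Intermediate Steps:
V = 8
B = 126 (B = 21*(-2 + 8) = 21*6 = 126)
O*(-4) + B = -11*(-4) + 126 = 44 + 126 = 170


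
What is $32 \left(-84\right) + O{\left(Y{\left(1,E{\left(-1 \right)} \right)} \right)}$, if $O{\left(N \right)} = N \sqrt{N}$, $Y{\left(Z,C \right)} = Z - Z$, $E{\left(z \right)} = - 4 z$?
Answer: $-2688$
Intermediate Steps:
$Y{\left(Z,C \right)} = 0$
$O{\left(N \right)} = N^{\frac{3}{2}}$
$32 \left(-84\right) + O{\left(Y{\left(1,E{\left(-1 \right)} \right)} \right)} = 32 \left(-84\right) + 0^{\frac{3}{2}} = -2688 + 0 = -2688$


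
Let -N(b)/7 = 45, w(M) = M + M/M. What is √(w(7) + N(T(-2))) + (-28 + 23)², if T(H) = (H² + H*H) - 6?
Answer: 25 + I*√307 ≈ 25.0 + 17.521*I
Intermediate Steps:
T(H) = -6 + 2*H² (T(H) = (H² + H²) - 6 = 2*H² - 6 = -6 + 2*H²)
w(M) = 1 + M (w(M) = M + 1 = 1 + M)
N(b) = -315 (N(b) = -7*45 = -315)
√(w(7) + N(T(-2))) + (-28 + 23)² = √((1 + 7) - 315) + (-28 + 23)² = √(8 - 315) + (-5)² = √(-307) + 25 = I*√307 + 25 = 25 + I*√307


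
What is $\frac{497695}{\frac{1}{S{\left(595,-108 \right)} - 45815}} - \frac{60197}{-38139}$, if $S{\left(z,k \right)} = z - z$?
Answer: $- \frac{869641527692878}{38139} \approx -2.2802 \cdot 10^{10}$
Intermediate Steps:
$S{\left(z,k \right)} = 0$
$\frac{497695}{\frac{1}{S{\left(595,-108 \right)} - 45815}} - \frac{60197}{-38139} = \frac{497695}{\frac{1}{0 - 45815}} - \frac{60197}{-38139} = \frac{497695}{\frac{1}{-45815}} - - \frac{60197}{38139} = \frac{497695}{- \frac{1}{45815}} + \frac{60197}{38139} = 497695 \left(-45815\right) + \frac{60197}{38139} = -22801896425 + \frac{60197}{38139} = - \frac{869641527692878}{38139}$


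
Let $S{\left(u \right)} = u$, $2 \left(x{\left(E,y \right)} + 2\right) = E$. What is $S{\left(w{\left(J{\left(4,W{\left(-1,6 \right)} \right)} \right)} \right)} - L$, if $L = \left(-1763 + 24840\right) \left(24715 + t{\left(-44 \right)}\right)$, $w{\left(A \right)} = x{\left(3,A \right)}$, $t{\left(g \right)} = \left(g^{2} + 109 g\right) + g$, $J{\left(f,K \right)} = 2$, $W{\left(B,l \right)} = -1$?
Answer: $- \frac{1006664895}{2} \approx -5.0333 \cdot 10^{8}$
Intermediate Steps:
$x{\left(E,y \right)} = -2 + \frac{E}{2}$
$t{\left(g \right)} = g^{2} + 110 g$
$w{\left(A \right)} = - \frac{1}{2}$ ($w{\left(A \right)} = -2 + \frac{1}{2} \cdot 3 = -2 + \frac{3}{2} = - \frac{1}{2}$)
$L = 503332447$ ($L = \left(-1763 + 24840\right) \left(24715 - 44 \left(110 - 44\right)\right) = 23077 \left(24715 - 2904\right) = 23077 \cdot 21811 = 503332447$)
$S{\left(w{\left(J{\left(4,W{\left(-1,6 \right)} \right)} \right)} \right)} - L = - \frac{1}{2} - 503332447 = - \frac{1006664895}{2}$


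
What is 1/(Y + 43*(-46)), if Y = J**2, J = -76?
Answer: 1/3798 ≈ 0.00026330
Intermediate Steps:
Y = 5776 (Y = (-76)**2 = 5776)
1/(Y + 43*(-46)) = 1/(5776 + 43*(-46)) = 1/(5776 - 1978) = 1/3798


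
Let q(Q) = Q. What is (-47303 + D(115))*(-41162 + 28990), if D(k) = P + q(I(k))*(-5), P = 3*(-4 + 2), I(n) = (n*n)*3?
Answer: 2990465648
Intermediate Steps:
I(n) = 3*n**2 (I(n) = n**2*3 = 3*n**2)
P = -6 (P = 3*(-2) = -6)
D(k) = -6 - 15*k**2 (D(k) = -6 + (3*k**2)*(-5) = -6 - 15*k**2)
(-47303 + D(115))*(-41162 + 28990) = (-47303 + (-6 - 15*115**2))*(-41162 + 28990) = (-47303 + (-6 - 15*13225))*(-12172) = (-47303 + (-6 - 198375))*(-12172) = (-47303 - 198381)*(-12172) = -245684*(-12172) = 2990465648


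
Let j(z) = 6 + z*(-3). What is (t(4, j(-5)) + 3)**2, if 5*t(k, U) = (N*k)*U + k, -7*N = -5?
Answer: 6241/25 ≈ 249.64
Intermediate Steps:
N = 5/7 (N = -1/7*(-5) = 5/7 ≈ 0.71429)
j(z) = 6 - 3*z
t(k, U) = k/5 + U*k/7 (t(k, U) = ((5*k/7)*U + k)/5 = (5*U*k/7 + k)/5 = (k + 5*U*k/7)/5 = k/5 + U*k/7)
(t(4, j(-5)) + 3)**2 = ((1/35)*4*(7 + 5*(6 - 3*(-5))) + 3)**2 = ((1/35)*4*(7 + 5*(6 + 15)) + 3)**2 = ((1/35)*4*(7 + 5*21) + 3)**2 = ((1/35)*4*(7 + 105) + 3)**2 = ((1/35)*4*112 + 3)**2 = (64/5 + 3)**2 = (79/5)**2 = 6241/25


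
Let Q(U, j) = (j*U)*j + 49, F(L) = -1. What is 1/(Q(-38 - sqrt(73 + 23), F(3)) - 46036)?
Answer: -46025/2118300529 + 4*sqrt(6)/2118300529 ≈ -2.1723e-5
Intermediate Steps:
Q(U, j) = 49 + U*j**2 (Q(U, j) = (U*j)*j + 49 = U*j**2 + 49 = 49 + U*j**2)
1/(Q(-38 - sqrt(73 + 23), F(3)) - 46036) = 1/((49 + (-38 - sqrt(73 + 23))*(-1)**2) - 46036) = 1/((49 + (-38 - sqrt(96))*1) - 46036) = 1/((49 + (-38 - 4*sqrt(6))*1) - 46036) = 1/((49 + (-38 - 4*sqrt(6))) - 46036) = 1/((11 - 4*sqrt(6)) - 46036) = 1/(-46025 - 4*sqrt(6))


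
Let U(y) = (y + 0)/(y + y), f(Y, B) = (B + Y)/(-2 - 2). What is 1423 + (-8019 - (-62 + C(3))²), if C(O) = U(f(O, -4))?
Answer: -41513/4 ≈ -10378.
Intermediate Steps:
f(Y, B) = -B/4 - Y/4 (f(Y, B) = (B + Y)/(-4) = (B + Y)*(-¼) = -B/4 - Y/4)
U(y) = ½ (U(y) = y/((2*y)) = y*(1/(2*y)) = ½)
C(O) = ½
1423 + (-8019 - (-62 + C(3))²) = 1423 + (-8019 - (-62 + ½)²) = 1423 + (-8019 - (-123/2)²) = 1423 + (-8019 - 1*15129/4) = 1423 + (-8019 - 15129/4) = 1423 - 47205/4 = -41513/4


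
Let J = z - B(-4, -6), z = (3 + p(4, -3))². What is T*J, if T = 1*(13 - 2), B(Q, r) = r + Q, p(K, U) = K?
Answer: 649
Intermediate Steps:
B(Q, r) = Q + r
z = 49 (z = (3 + 4)² = 7² = 49)
J = 59 (J = 49 - (-4 - 6) = 49 - 1*(-10) = 49 + 10 = 59)
T = 11 (T = 1*11 = 11)
T*J = 11*59 = 649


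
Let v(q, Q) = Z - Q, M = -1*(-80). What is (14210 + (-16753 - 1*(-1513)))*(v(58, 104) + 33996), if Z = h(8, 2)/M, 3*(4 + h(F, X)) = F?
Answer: -209452457/6 ≈ -3.4909e+7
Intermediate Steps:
h(F, X) = -4 + F/3
M = 80
Z = -1/60 (Z = (-4 + (⅓)*8)/80 = (-4 + 8/3)*(1/80) = -4/3*1/80 = -1/60 ≈ -0.016667)
v(q, Q) = -1/60 - Q
(14210 + (-16753 - 1*(-1513)))*(v(58, 104) + 33996) = (14210 + (-16753 - 1*(-1513)))*((-1/60 - 1*104) + 33996) = (14210 + (-16753 + 1513))*((-1/60 - 104) + 33996) = (14210 - 15240)*(-6241/60 + 33996) = -1030*2033519/60 = -209452457/6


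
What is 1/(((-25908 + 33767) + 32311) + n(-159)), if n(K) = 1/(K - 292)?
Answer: 451/18116669 ≈ 2.4894e-5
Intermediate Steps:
n(K) = 1/(-292 + K)
1/(((-25908 + 33767) + 32311) + n(-159)) = 1/(((-25908 + 33767) + 32311) + 1/(-292 - 159)) = 1/((7859 + 32311) + 1/(-451)) = 1/(40170 - 1/451) = 1/(18116669/451) = 451/18116669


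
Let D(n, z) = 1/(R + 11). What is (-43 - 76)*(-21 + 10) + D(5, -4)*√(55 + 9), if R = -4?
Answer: 9171/7 ≈ 1310.1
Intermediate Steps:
D(n, z) = ⅐ (D(n, z) = 1/(-4 + 11) = 1/7 = ⅐)
(-43 - 76)*(-21 + 10) + D(5, -4)*√(55 + 9) = (-43 - 76)*(-21 + 10) + √(55 + 9)/7 = -119*(-11) + √64/7 = 1309 + (⅐)*8 = 1309 + 8/7 = 9171/7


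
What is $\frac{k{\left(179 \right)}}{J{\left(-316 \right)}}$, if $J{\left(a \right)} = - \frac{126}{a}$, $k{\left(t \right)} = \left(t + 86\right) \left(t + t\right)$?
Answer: $\frac{14989460}{63} \approx 2.3793 \cdot 10^{5}$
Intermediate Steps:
$k{\left(t \right)} = 2 t \left(86 + t\right)$ ($k{\left(t \right)} = \left(86 + t\right) 2 t = 2 t \left(86 + t\right)$)
$\frac{k{\left(179 \right)}}{J{\left(-316 \right)}} = \frac{2 \cdot 179 \left(86 + 179\right)}{\left(-126\right) \frac{1}{-316}} = \frac{2 \cdot 179 \cdot 265}{\left(-126\right) \left(- \frac{1}{316}\right)} = \frac{94870}{\frac{63}{158}} = 94870 \cdot \frac{158}{63} = \frac{14989460}{63}$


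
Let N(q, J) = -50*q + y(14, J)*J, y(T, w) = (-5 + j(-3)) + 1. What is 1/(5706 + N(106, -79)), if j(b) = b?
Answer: 1/959 ≈ 0.0010428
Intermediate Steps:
y(T, w) = -7 (y(T, w) = (-5 - 3) + 1 = -8 + 1 = -7)
N(q, J) = -50*q - 7*J
1/(5706 + N(106, -79)) = 1/(5706 + (-50*106 - 7*(-79))) = 1/(5706 + (-5300 + 553)) = 1/(5706 - 4747) = 1/959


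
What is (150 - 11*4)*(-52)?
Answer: -5512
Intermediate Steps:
(150 - 11*4)*(-52) = (150 - 44)*(-52) = 106*(-52) = -5512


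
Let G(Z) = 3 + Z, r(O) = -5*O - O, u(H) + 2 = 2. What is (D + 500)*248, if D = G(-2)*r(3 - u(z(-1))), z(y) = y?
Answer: 119536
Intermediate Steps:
u(H) = 0 (u(H) = -2 + 2 = 0)
r(O) = -6*O
D = -18 (D = (3 - 2)*(-6*(3 - 1*0)) = 1*(-6*(3 + 0)) = 1*(-6*3) = 1*(-18) = -18)
(D + 500)*248 = (-18 + 500)*248 = 482*248 = 119536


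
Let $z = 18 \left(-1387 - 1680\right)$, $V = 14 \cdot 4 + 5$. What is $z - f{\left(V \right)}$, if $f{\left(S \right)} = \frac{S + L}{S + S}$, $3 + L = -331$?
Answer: $- \frac{6734859}{122} \approx -55204.0$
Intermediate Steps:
$L = -334$ ($L = -3 - 331 = -334$)
$V = 61$ ($V = 56 + 5 = 61$)
$z = -55206$ ($z = 18 \left(-1387 - 1680\right) = 18 \left(-3067\right) = -55206$)
$f{\left(S \right)} = \frac{-334 + S}{2 S}$ ($f{\left(S \right)} = \frac{S - 334}{S + S} = \frac{-334 + S}{2 S}$)
$z - f{\left(V \right)} = -55206 - \frac{-334 + 61}{2 \cdot 61} = -55206 - \frac{1}{2} \cdot \frac{1}{61} \left(-273\right) = -55206 - - \frac{273}{122} = -55206 + \frac{273}{122} = - \frac{6734859}{122}$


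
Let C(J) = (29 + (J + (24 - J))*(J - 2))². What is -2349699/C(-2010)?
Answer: -2349699/2328931081 ≈ -0.0010089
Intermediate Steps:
C(J) = (-19 + 24*J)² (C(J) = (29 + 24*(-2 + J))² = (29 + (-48 + 24*J))² = (-19 + 24*J)²)
-2349699/C(-2010) = -2349699/(-19 + 24*(-2010))² = -2349699/(-19 - 48240)² = -2349699/((-48259)²) = -2349699/2328931081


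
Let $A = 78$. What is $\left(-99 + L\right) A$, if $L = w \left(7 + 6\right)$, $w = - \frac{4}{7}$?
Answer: $- \frac{58110}{7} \approx -8301.4$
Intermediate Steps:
$w = - \frac{4}{7}$ ($w = \left(-4\right) \frac{1}{7} = - \frac{4}{7} \approx -0.57143$)
$L = - \frac{52}{7}$ ($L = - \frac{4 \left(7 + 6\right)}{7} = \left(- \frac{4}{7}\right) 13 = - \frac{52}{7} \approx -7.4286$)
$\left(-99 + L\right) A = \left(-99 - \frac{52}{7}\right) 78 = \left(- \frac{745}{7}\right) 78 = - \frac{58110}{7}$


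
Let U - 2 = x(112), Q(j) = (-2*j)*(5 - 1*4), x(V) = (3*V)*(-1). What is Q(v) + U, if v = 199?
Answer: -732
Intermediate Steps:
x(V) = -3*V
Q(j) = -2*j (Q(j) = (-2*j)*(5 - 4) = -2*j*1 = -2*j)
U = -334 (U = 2 - 3*112 = 2 - 336 = -334)
Q(v) + U = -2*199 - 334 = -398 - 334 = -732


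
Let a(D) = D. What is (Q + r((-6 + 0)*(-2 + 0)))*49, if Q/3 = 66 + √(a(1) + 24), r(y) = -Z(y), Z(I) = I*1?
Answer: 9849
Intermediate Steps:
Z(I) = I
r(y) = -y
Q = 213 (Q = 3*(66 + √(1 + 24)) = 3*(66 + √25) = 3*(66 + 5) = 3*71 = 213)
(Q + r((-6 + 0)*(-2 + 0)))*49 = (213 - (-6 + 0)*(-2 + 0))*49 = (213 - (-6)*(-2))*49 = (213 - 1*12)*49 = (213 - 12)*49 = 201*49 = 9849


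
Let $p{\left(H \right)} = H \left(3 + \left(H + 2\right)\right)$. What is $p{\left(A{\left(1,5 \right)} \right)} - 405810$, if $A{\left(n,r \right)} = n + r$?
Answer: $-405744$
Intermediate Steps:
$p{\left(H \right)} = H \left(5 + H\right)$ ($p{\left(H \right)} = H \left(3 + \left(2 + H\right)\right) = H \left(5 + H\right)$)
$p{\left(A{\left(1,5 \right)} \right)} - 405810 = \left(1 + 5\right) \left(5 + \left(1 + 5\right)\right) - 405810 = 6 \left(5 + 6\right) - 405810 = 6 \cdot 11 - 405810 = 66 - 405810 = -405744$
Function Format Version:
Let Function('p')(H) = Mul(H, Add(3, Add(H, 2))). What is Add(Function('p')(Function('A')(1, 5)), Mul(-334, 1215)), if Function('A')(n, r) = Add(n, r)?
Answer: -405744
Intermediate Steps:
Function('p')(H) = Mul(H, Add(5, H)) (Function('p')(H) = Mul(H, Add(3, Add(2, H))) = Mul(H, Add(5, H)))
Add(Function('p')(Function('A')(1, 5)), Mul(-334, 1215)) = Add(Mul(Add(1, 5), Add(5, Add(1, 5))), Mul(-334, 1215)) = Add(Mul(6, Add(5, 6)), -405810) = Add(Mul(6, 11), -405810) = Add(66, -405810) = -405744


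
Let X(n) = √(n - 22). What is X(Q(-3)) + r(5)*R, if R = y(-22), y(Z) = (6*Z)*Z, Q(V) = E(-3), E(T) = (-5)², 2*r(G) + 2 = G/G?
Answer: -1452 + √3 ≈ -1450.3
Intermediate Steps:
r(G) = -½ (r(G) = -1 + (G/G)/2 = -1 + (½)*1 = -1 + ½ = -½)
E(T) = 25
Q(V) = 25
y(Z) = 6*Z²
X(n) = √(-22 + n)
R = 2904 (R = 6*(-22)² = 6*484 = 2904)
X(Q(-3)) + r(5)*R = √(-22 + 25) - ½*2904 = √3 - 1452 = -1452 + √3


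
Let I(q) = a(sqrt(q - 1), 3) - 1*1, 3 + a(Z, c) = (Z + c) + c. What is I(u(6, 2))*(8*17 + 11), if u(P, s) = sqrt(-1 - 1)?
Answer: 294 + 147*sqrt(-1 + I*sqrt(2)) ≈ 382.94 + 171.81*I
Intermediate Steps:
u(P, s) = I*sqrt(2) (u(P, s) = sqrt(-2) = I*sqrt(2))
a(Z, c) = -3 + Z + 2*c (a(Z, c) = -3 + ((Z + c) + c) = -3 + (Z + 2*c) = -3 + Z + 2*c)
I(q) = 2 + sqrt(-1 + q) (I(q) = (-3 + sqrt(q - 1) + 2*3) - 1*1 = (-3 + sqrt(-1 + q) + 6) - 1 = (3 + sqrt(-1 + q)) - 1 = 2 + sqrt(-1 + q))
I(u(6, 2))*(8*17 + 11) = (2 + sqrt(-1 + I*sqrt(2)))*(8*17 + 11) = (2 + sqrt(-1 + I*sqrt(2)))*(136 + 11) = (2 + sqrt(-1 + I*sqrt(2)))*147 = 294 + 147*sqrt(-1 + I*sqrt(2))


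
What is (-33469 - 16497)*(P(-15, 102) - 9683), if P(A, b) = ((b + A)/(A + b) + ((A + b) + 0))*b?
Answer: 35325962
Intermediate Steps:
P(A, b) = b*(1 + A + b) (P(A, b) = ((A + b)/(A + b) + (A + b))*b = (1 + (A + b))*b = (1 + A + b)*b = b*(1 + A + b))
(-33469 - 16497)*(P(-15, 102) - 9683) = (-33469 - 16497)*(102*(1 - 15 + 102) - 9683) = -49966*(102*88 - 9683) = -49966*(8976 - 9683) = -49966*(-707) = 35325962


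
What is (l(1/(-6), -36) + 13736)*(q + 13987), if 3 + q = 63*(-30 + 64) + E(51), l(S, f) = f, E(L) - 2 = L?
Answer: 221652300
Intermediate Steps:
E(L) = 2 + L
q = 2192 (q = -3 + (63*(-30 + 64) + (2 + 51)) = -3 + (63*34 + 53) = -3 + (2142 + 53) = -3 + 2195 = 2192)
(l(1/(-6), -36) + 13736)*(q + 13987) = (-36 + 13736)*(2192 + 13987) = 13700*16179 = 221652300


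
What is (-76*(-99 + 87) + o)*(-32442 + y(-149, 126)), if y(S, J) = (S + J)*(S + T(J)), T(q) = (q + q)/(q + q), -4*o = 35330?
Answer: 229995479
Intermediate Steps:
o = -17665/2 (o = -1/4*35330 = -17665/2 ≈ -8832.5)
T(q) = 1 (T(q) = (2*q)/((2*q)) = (2*q)*(1/(2*q)) = 1)
y(S, J) = (1 + S)*(J + S) (y(S, J) = (S + J)*(S + 1) = (J + S)*(1 + S) = (1 + S)*(J + S))
(-76*(-99 + 87) + o)*(-32442 + y(-149, 126)) = (-76*(-99 + 87) - 17665/2)*(-32442 + (126 - 149 + (-149)**2 + 126*(-149))) = (-76*(-12) - 17665/2)*(-32442 + (126 - 149 + 22201 - 18774)) = (912 - 17665/2)*(-32442 + 3404) = -15841/2*(-29038) = 229995479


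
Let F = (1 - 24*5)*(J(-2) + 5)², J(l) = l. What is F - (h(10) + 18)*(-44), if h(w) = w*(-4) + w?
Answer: -1599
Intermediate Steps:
h(w) = -3*w (h(w) = -4*w + w = -3*w)
F = -1071 (F = (1 - 24*5)*(-2 + 5)² = (1 - 120)*3² = -119*9 = -1071)
F - (h(10) + 18)*(-44) = -1071 - (-3*10 + 18)*(-44) = -1071 - (-30 + 18)*(-44) = -1071 - (-12)*(-44) = -1071 - 1*528 = -1071 - 528 = -1599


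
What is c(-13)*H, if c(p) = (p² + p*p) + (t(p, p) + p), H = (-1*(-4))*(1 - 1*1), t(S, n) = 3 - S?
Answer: 0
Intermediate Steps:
H = 0 (H = 4*(1 - 1) = 4*0 = 0)
c(p) = 3 + 2*p² (c(p) = (p² + p*p) + ((3 - p) + p) = (p² + p²) + 3 = 2*p² + 3 = 3 + 2*p²)
c(-13)*H = (3 + 2*(-13)²)*0 = (3 + 2*169)*0 = (3 + 338)*0 = 341*0 = 0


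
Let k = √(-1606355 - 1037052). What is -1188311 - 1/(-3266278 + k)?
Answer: -12677584571331432623/10668574616691 + I*√2643407/10668574616691 ≈ -1.1883e+6 + 1.524e-10*I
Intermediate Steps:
k = I*√2643407 (k = √(-2643407) = I*√2643407 ≈ 1625.9*I)
-1188311 - 1/(-3266278 + k) = -1188311 - 1/(-3266278 + I*√2643407)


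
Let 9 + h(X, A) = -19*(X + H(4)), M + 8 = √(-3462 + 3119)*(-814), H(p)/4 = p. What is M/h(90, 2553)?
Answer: 8/2023 + 814*I*√7/289 ≈ 0.0039545 + 7.452*I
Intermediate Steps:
H(p) = 4*p
M = -8 - 5698*I*√7 (M = -8 + √(-3462 + 3119)*(-814) = -8 + √(-343)*(-814) = -8 + (7*I*√7)*(-814) = -8 - 5698*I*√7 ≈ -8.0 - 15075.0*I)
h(X, A) = -313 - 19*X (h(X, A) = -9 - 19*(X + 4*4) = -9 - 19*(X + 16) = -9 - 19*(16 + X) = -9 + (-304 - 19*X) = -313 - 19*X)
M/h(90, 2553) = (-8 - 5698*I*√7)/(-313 - 19*90) = (-8 - 5698*I*√7)/(-313 - 1710) = (-8 - 5698*I*√7)/(-2023) = (-8 - 5698*I*√7)*(-1/2023) = 8/2023 + 814*I*√7/289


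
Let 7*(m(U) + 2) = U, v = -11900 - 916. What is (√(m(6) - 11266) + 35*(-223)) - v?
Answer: 5011 + I*√552090/7 ≈ 5011.0 + 106.15*I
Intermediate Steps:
v = -12816
m(U) = -2 + U/7
(√(m(6) - 11266) + 35*(-223)) - v = (√((-2 + (⅐)*6) - 11266) + 35*(-223)) - 1*(-12816) = (√((-2 + 6/7) - 11266) - 7805) + 12816 = (√(-8/7 - 11266) - 7805) + 12816 = (√(-78870/7) - 7805) + 12816 = (I*√552090/7 - 7805) + 12816 = (-7805 + I*√552090/7) + 12816 = 5011 + I*√552090/7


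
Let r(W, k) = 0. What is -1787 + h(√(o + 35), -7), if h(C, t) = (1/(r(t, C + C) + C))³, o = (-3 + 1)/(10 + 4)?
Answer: -1787 + 7*√427/29768 ≈ -1787.0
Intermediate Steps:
o = -⅐ (o = -2/14 = -2*1/14 = -⅐ ≈ -0.14286)
h(C, t) = C⁻³ (h(C, t) = (1/(0 + C))³ = (1/C)³ = C⁻³)
-1787 + h(√(o + 35), -7) = -1787 + (√(-⅐ + 35))⁻³ = -1787 + (√(244/7))⁻³ = -1787 + (2*√427/7)⁻³ = -1787 + 7*√427/29768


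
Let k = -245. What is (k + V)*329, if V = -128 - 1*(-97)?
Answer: -90804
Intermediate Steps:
V = -31 (V = -128 + 97 = -31)
(k + V)*329 = (-245 - 31)*329 = -276*329 = -90804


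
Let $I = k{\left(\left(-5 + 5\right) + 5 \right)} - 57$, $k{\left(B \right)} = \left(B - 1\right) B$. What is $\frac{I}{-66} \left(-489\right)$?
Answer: $- \frac{6031}{22} \approx -274.14$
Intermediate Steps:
$k{\left(B \right)} = B \left(-1 + B\right)$ ($k{\left(B \right)} = \left(-1 + B\right) B = B \left(-1 + B\right)$)
$I = -37$ ($I = \left(\left(-5 + 5\right) + 5\right) \left(-1 + \left(\left(-5 + 5\right) + 5\right)\right) - 57 = \left(0 + 5\right) \left(-1 + \left(0 + 5\right)\right) - 57 = 5 \left(-1 + 5\right) - 57 = 5 \cdot 4 - 57 = 20 - 57 = -37$)
$\frac{I}{-66} \left(-489\right) = - \frac{37}{-66} \left(-489\right) = \left(-37\right) \left(- \frac{1}{66}\right) \left(-489\right) = \frac{37}{66} \left(-489\right) = - \frac{6031}{22}$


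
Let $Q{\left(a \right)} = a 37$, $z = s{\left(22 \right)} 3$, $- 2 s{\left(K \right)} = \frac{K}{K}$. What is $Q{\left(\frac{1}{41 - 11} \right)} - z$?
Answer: $\frac{41}{15} \approx 2.7333$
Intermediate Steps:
$s{\left(K \right)} = - \frac{1}{2}$ ($s{\left(K \right)} = - \frac{K \frac{1}{K}}{2} = \left(- \frac{1}{2}\right) 1 = - \frac{1}{2}$)
$z = - \frac{3}{2}$ ($z = \left(- \frac{1}{2}\right) 3 = - \frac{3}{2} \approx -1.5$)
$Q{\left(a \right)} = 37 a$
$Q{\left(\frac{1}{41 - 11} \right)} - z = \frac{37}{41 - 11} - - \frac{3}{2} = \frac{37}{30} + \frac{3}{2} = \frac{41}{15}$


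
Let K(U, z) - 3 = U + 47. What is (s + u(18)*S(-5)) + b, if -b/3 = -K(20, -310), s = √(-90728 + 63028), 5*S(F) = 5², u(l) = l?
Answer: 300 + 10*I*√277 ≈ 300.0 + 166.43*I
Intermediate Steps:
K(U, z) = 50 + U (K(U, z) = 3 + (U + 47) = 3 + (47 + U) = 50 + U)
S(F) = 5 (S(F) = (⅕)*5² = (⅕)*25 = 5)
s = 10*I*√277 (s = √(-27700) = 10*I*√277 ≈ 166.43*I)
b = 210 (b = -(-3)*(50 + 20) = -(-3)*70 = -3*(-70) = 210)
(s + u(18)*S(-5)) + b = (10*I*√277 + 18*5) + 210 = (10*I*√277 + 90) + 210 = (90 + 10*I*√277) + 210 = 300 + 10*I*√277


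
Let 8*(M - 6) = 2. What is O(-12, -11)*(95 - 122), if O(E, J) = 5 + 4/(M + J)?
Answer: -2133/19 ≈ -112.26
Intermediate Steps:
M = 25/4 (M = 6 + (1/8)*2 = 6 + 1/4 = 25/4 ≈ 6.2500)
O(E, J) = 5 + 4/(25/4 + J)
O(-12, -11)*(95 - 122) = ((141 + 20*(-11))/(25 + 4*(-11)))*(95 - 122) = ((141 - 220)/(25 - 44))*(-27) = (-79/(-19))*(-27) = -1/19*(-79)*(-27) = (79/19)*(-27) = -2133/19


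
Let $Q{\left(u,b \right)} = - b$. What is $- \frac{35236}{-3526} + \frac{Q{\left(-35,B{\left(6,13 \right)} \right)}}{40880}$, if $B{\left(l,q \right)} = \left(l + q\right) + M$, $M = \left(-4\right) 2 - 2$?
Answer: $\frac{720207973}{72071440} \approx 9.993$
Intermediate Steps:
$M = -10$ ($M = -8 - 2 = -10$)
$B{\left(l,q \right)} = -10 + l + q$ ($B{\left(l,q \right)} = \left(l + q\right) - 10 = -10 + l + q$)
$- \frac{35236}{-3526} + \frac{Q{\left(-35,B{\left(6,13 \right)} \right)}}{40880} = - \frac{35236}{-3526} + \frac{\left(-1\right) \left(-10 + 6 + 13\right)}{40880} = \left(-35236\right) \left(- \frac{1}{3526}\right) + \left(-1\right) 9 \cdot \frac{1}{40880} = \frac{17618}{1763} - \frac{9}{40880} = \frac{720207973}{72071440}$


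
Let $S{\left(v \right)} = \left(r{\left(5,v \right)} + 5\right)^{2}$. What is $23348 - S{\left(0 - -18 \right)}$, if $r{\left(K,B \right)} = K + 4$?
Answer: $23152$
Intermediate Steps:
$r{\left(K,B \right)} = 4 + K$
$S{\left(v \right)} = 196$ ($S{\left(v \right)} = \left(\left(4 + 5\right) + 5\right)^{2} = \left(9 + 5\right)^{2} = 14^{2} = 196$)
$23348 - S{\left(0 - -18 \right)} = 23348 - 196 = 23152$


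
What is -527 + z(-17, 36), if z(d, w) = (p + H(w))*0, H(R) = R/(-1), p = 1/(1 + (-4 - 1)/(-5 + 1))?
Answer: -527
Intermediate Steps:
p = 4/9 (p = 1/(1 - 5/(-4)) = 1/(1 - 5*(-1/4)) = 1/(1 + 5/4) = 1/(9/4) = 4/9 ≈ 0.44444)
H(R) = -R (H(R) = R*(-1) = -R)
z(d, w) = 0 (z(d, w) = (4/9 - w)*0 = 0)
-527 + z(-17, 36) = -527 + 0 = -527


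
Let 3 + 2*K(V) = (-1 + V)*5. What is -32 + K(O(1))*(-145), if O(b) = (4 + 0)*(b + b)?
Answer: -2352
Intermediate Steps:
O(b) = 8*b (O(b) = 4*(2*b) = 8*b)
K(V) = -4 + 5*V/2 (K(V) = -3/2 + ((-1 + V)*5)/2 = -3/2 + (-5 + 5*V)/2 = -3/2 + (-5/2 + 5*V/2) = -4 + 5*V/2)
-32 + K(O(1))*(-145) = -32 + (-4 + 5*(8*1)/2)*(-145) = -32 + (-4 + (5/2)*8)*(-145) = -32 + (-4 + 20)*(-145) = -32 + 16*(-145) = -32 - 2320 = -2352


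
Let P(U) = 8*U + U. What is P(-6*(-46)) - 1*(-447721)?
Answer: 450205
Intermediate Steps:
P(U) = 9*U
P(-6*(-46)) - 1*(-447721) = 9*(-6*(-46)) - 1*(-447721) = 9*276 + 447721 = 2484 + 447721 = 450205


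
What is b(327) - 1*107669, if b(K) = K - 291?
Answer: -107633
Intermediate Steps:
b(K) = -291 + K
b(327) - 1*107669 = (-291 + 327) - 1*107669 = 36 - 107669 = -107633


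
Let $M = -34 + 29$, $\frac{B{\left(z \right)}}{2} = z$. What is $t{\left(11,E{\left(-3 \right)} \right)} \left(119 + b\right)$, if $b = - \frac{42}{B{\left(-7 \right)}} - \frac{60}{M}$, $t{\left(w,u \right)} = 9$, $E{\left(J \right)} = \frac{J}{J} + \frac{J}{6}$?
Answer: $1206$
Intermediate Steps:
$B{\left(z \right)} = 2 z$
$M = -5$
$E{\left(J \right)} = 1 + \frac{J}{6}$ ($E{\left(J \right)} = 1 + J \frac{1}{6} = 1 + \frac{J}{6}$)
$b = 15$ ($b = - \frac{42}{2 \left(-7\right)} - \frac{60}{-5} = - \frac{42}{-14} - -12 = \left(-42\right) \left(- \frac{1}{14}\right) + 12 = 3 + 12 = 15$)
$t{\left(11,E{\left(-3 \right)} \right)} \left(119 + b\right) = 9 \left(119 + 15\right) = 9 \cdot 134 = 1206$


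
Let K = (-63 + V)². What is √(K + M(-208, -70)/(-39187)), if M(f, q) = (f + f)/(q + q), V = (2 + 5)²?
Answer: 2*√92175613004055/1371545 ≈ 14.000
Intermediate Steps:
V = 49 (V = 7² = 49)
M(f, q) = f/q (M(f, q) = (2*f)/((2*q)) = (2*f)*(1/(2*q)) = f/q)
K = 196 (K = (-63 + 49)² = (-14)² = 196)
√(K + M(-208, -70)/(-39187)) = √(196 - 208/(-70)/(-39187)) = √(196 - 208*(-1/70)*(-1/39187)) = √(196 + (104/35)*(-1/39187)) = √(196 - 104/1371545) = √(268822716/1371545) = 2*√92175613004055/1371545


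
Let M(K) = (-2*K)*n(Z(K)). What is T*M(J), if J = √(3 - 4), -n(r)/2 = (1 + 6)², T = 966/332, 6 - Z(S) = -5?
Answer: 47334*I/83 ≈ 570.29*I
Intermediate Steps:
Z(S) = 11 (Z(S) = 6 - 1*(-5) = 6 + 5 = 11)
T = 483/166 (T = 966*(1/332) = 483/166 ≈ 2.9096)
n(r) = -98 (n(r) = -2*(1 + 6)² = -2*7² = -2*49 = -98)
J = I (J = √(-1) = I ≈ 1.0*I)
M(K) = 196*K (M(K) = -2*K*(-98) = 196*K)
T*M(J) = 483*(196*I)/166 = 47334*I/83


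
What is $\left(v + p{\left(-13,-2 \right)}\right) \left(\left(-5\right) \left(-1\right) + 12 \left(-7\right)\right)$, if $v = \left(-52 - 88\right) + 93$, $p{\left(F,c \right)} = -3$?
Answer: $3950$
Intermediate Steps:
$v = -47$ ($v = -140 + 93 = -47$)
$\left(v + p{\left(-13,-2 \right)}\right) \left(\left(-5\right) \left(-1\right) + 12 \left(-7\right)\right) = \left(-47 - 3\right) \left(\left(-5\right) \left(-1\right) + 12 \left(-7\right)\right) = - 50 \left(5 - 84\right) = \left(-50\right) \left(-79\right) = 3950$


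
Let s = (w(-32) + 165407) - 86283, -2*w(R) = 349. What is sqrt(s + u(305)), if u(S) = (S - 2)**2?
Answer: sqrt(683034)/2 ≈ 413.23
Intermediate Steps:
w(R) = -349/2 (w(R) = -1/2*349 = -349/2)
u(S) = (-2 + S)**2
s = 157899/2 (s = (-349/2 + 165407) - 86283 = 330465/2 - 86283 = 157899/2 ≈ 78950.)
sqrt(s + u(305)) = sqrt(157899/2 + (-2 + 305)**2) = sqrt(157899/2 + 303**2) = sqrt(157899/2 + 91809) = sqrt(341517/2) = sqrt(683034)/2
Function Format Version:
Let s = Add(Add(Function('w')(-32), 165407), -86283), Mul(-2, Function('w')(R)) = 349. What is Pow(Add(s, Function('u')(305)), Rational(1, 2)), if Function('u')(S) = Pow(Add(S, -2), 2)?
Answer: Mul(Rational(1, 2), Pow(683034, Rational(1, 2))) ≈ 413.23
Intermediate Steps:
Function('w')(R) = Rational(-349, 2) (Function('w')(R) = Mul(Rational(-1, 2), 349) = Rational(-349, 2))
Function('u')(S) = Pow(Add(-2, S), 2)
s = Rational(157899, 2) (s = Add(Add(Rational(-349, 2), 165407), -86283) = Add(Rational(330465, 2), -86283) = Rational(157899, 2) ≈ 78950.)
Pow(Add(s, Function('u')(305)), Rational(1, 2)) = Pow(Add(Rational(157899, 2), Pow(Add(-2, 305), 2)), Rational(1, 2)) = Pow(Add(Rational(157899, 2), Pow(303, 2)), Rational(1, 2)) = Pow(Add(Rational(157899, 2), 91809), Rational(1, 2)) = Pow(Rational(341517, 2), Rational(1, 2)) = Mul(Rational(1, 2), Pow(683034, Rational(1, 2)))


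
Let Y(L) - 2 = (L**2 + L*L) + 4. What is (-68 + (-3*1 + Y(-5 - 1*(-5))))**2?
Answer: 4225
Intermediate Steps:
Y(L) = 6 + 2*L**2 (Y(L) = 2 + ((L**2 + L*L) + 4) = 2 + ((L**2 + L**2) + 4) = 2 + (2*L**2 + 4) = 2 + (4 + 2*L**2) = 6 + 2*L**2)
(-68 + (-3*1 + Y(-5 - 1*(-5))))**2 = (-68 + (-3*1 + (6 + 2*(-5 - 1*(-5))**2)))**2 = (-68 + (-3 + (6 + 2*(-5 + 5)**2)))**2 = (-68 + (-3 + (6 + 2*0**2)))**2 = (-68 + (-3 + (6 + 2*0)))**2 = (-68 + (-3 + (6 + 0)))**2 = (-68 + (-3 + 6))**2 = (-68 + 3)**2 = (-65)**2 = 4225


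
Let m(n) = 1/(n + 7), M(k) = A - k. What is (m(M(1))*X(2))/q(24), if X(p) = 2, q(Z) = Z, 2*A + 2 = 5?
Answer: 1/90 ≈ 0.011111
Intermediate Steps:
A = 3/2 (A = -1 + (½)*5 = -1 + 5/2 = 3/2 ≈ 1.5000)
M(k) = 3/2 - k
m(n) = 1/(7 + n)
(m(M(1))*X(2))/q(24) = (2/(7 + (3/2 - 1*1)))/24 = (2/(7 + (3/2 - 1)))*(1/24) = (2/(7 + ½))*(1/24) = (2/(15/2))*(1/24) = ((2/15)*2)*(1/24) = (4/15)*(1/24) = 1/90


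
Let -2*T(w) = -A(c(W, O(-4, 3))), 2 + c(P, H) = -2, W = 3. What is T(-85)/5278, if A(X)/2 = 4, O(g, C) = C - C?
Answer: 2/2639 ≈ 0.00075786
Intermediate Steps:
O(g, C) = 0
c(P, H) = -4 (c(P, H) = -2 - 2 = -4)
A(X) = 8 (A(X) = 2*4 = 8)
T(w) = 4 (T(w) = -(-1)*8/2 = -½*(-8) = 4)
T(-85)/5278 = 4/5278 = 4*(1/5278) = 2/2639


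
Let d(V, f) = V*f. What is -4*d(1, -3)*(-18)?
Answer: -216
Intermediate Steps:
-4*d(1, -3)*(-18) = -4*(-3)*(-18) = 12*(-18) = -216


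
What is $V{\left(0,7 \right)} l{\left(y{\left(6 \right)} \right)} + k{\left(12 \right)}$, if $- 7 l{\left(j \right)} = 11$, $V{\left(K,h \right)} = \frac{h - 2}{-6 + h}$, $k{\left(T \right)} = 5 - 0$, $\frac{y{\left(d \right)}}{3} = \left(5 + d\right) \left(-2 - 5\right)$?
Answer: $- \frac{20}{7} \approx -2.8571$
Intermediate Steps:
$y{\left(d \right)} = -105 - 21 d$ ($y{\left(d \right)} = 3 \left(5 + d\right) \left(-2 - 5\right) = 3 \left(5 + d\right) \left(-7\right) = 3 \left(-35 - 7 d\right) = -105 - 21 d$)
$k{\left(T \right)} = 5$ ($k{\left(T \right)} = 5 + 0 = 5$)
$V{\left(K,h \right)} = \frac{-2 + h}{-6 + h}$
$l{\left(j \right)} = - \frac{11}{7}$ ($l{\left(j \right)} = \left(- \frac{1}{7}\right) 11 = - \frac{11}{7}$)
$V{\left(0,7 \right)} l{\left(y{\left(6 \right)} \right)} + k{\left(12 \right)} = \frac{-2 + 7}{-6 + 7} \left(- \frac{11}{7}\right) + 5 = 1^{-1} \cdot 5 \left(- \frac{11}{7}\right) + 5 = 1 \cdot 5 \left(- \frac{11}{7}\right) + 5 = 5 \left(- \frac{11}{7}\right) + 5 = - \frac{55}{7} + 5 = - \frac{20}{7}$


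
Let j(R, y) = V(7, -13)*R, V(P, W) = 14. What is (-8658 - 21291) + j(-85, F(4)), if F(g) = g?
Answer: -31139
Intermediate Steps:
j(R, y) = 14*R
(-8658 - 21291) + j(-85, F(4)) = (-8658 - 21291) + 14*(-85) = -29949 - 1190 = -31139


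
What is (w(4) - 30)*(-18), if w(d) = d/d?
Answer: 522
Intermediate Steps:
w(d) = 1
(w(4) - 30)*(-18) = (1 - 30)*(-18) = -29*(-18) = 522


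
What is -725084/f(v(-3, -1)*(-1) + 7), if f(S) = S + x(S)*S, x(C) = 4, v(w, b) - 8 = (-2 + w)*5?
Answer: -181271/30 ≈ -6042.4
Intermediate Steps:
v(w, b) = -2 + 5*w (v(w, b) = 8 + (-2 + w)*5 = 8 + (-10 + 5*w) = -2 + 5*w)
f(S) = 5*S (f(S) = S + 4*S = 5*S)
-725084/f(v(-3, -1)*(-1) + 7) = -725084*1/(5*((-2 + 5*(-3))*(-1) + 7)) = -725084*1/(5*((-2 - 15)*(-1) + 7)) = -725084*1/(5*(-17*(-1) + 7)) = -725084*1/(5*(17 + 7)) = -725084/(5*24) = -725084/120 = -725084*1/120 = -181271/30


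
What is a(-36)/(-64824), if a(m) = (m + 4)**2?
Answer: -128/8103 ≈ -0.015797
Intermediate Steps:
a(m) = (4 + m)**2
a(-36)/(-64824) = (4 - 36)**2/(-64824) = (-32)**2*(-1/64824) = 1024*(-1/64824) = -128/8103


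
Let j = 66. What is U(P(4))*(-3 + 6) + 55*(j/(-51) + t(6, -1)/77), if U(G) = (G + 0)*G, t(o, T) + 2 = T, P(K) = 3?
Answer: -5512/119 ≈ -46.319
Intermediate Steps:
t(o, T) = -2 + T
U(G) = G² (U(G) = G*G = G²)
U(P(4))*(-3 + 6) + 55*(j/(-51) + t(6, -1)/77) = 3²*(-3 + 6) + 55*(66/(-51) + (-2 - 1)/77) = 9*3 + 55*(66*(-1/51) - 3*1/77) = 27 + 55*(-22/17 - 3/77) = 27 + 55*(-1745/1309) = 27 - 8725/119 = -5512/119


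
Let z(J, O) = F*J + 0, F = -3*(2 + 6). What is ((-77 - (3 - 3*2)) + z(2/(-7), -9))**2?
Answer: 220900/49 ≈ 4508.2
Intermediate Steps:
F = -24 (F = -3*8 = -24)
z(J, O) = -24*J (z(J, O) = -24*J + 0 = -24*J)
((-77 - (3 - 3*2)) + z(2/(-7), -9))**2 = ((-77 - (3 - 3*2)) - 48/(-7))**2 = ((-77 - (3 - 6)) - 48*(-1)/7)**2 = ((-77 - 1*(-3)) - 24*(-2/7))**2 = ((-77 + 3) + 48/7)**2 = (-74 + 48/7)**2 = (-470/7)**2 = 220900/49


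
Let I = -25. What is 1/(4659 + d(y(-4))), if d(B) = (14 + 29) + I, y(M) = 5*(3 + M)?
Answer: 1/4677 ≈ 0.00021381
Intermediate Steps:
y(M) = 15 + 5*M
d(B) = 18 (d(B) = (14 + 29) - 25 = 43 - 25 = 18)
1/(4659 + d(y(-4))) = 1/(4659 + 18) = 1/4677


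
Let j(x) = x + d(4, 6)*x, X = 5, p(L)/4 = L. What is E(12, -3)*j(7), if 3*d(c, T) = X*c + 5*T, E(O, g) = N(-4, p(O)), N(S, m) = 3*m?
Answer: 17808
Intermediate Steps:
p(L) = 4*L
E(O, g) = 12*O (E(O, g) = 3*(4*O) = 12*O)
d(c, T) = 5*T/3 + 5*c/3 (d(c, T) = (5*c + 5*T)/3 = (5*T + 5*c)/3 = 5*T/3 + 5*c/3)
j(x) = 53*x/3 (j(x) = x + ((5/3)*6 + (5/3)*4)*x = x + (10 + 20/3)*x = x + 50*x/3 = 53*x/3)
E(12, -3)*j(7) = (12*12)*((53/3)*7) = 144*(371/3) = 17808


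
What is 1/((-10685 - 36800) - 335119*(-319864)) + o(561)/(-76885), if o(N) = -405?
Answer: 9912880929713/1881856417527712 ≈ 0.0052676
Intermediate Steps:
1/((-10685 - 36800) - 335119*(-319864)) + o(561)/(-76885) = 1/((-10685 - 36800) - 335119*(-319864)) - 405/(-76885) = -1/319864/(-47485 - 335119) - 405*(-1/76885) = -1/319864/(-382604) + 81/15377 = -1/382604*(-1/319864) + 81/15377 = 1/122381245856 + 81/15377 = 9912880929713/1881856417527712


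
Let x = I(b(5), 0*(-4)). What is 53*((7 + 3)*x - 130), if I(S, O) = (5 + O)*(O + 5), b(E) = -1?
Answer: 6360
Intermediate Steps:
I(S, O) = (5 + O)² (I(S, O) = (5 + O)*(5 + O) = (5 + O)²)
x = 25 (x = (5 + 0*(-4))² = (5 + 0)² = 5² = 25)
53*((7 + 3)*x - 130) = 53*((7 + 3)*25 - 130) = 53*(10*25 - 130) = 53*(250 - 130) = 53*120 = 6360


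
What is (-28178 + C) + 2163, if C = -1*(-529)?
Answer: -25486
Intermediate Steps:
C = 529
(-28178 + C) + 2163 = (-28178 + 529) + 2163 = -27649 + 2163 = -25486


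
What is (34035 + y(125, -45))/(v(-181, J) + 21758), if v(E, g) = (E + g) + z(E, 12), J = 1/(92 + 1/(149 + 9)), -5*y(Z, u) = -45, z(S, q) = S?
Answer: 247448814/155516905 ≈ 1.5911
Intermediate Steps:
y(Z, u) = 9 (y(Z, u) = -⅕*(-45) = 9)
J = 158/14537 (J = 1/(92 + 1/158) = 1/(14537/158) = 158/14537 ≈ 0.010869)
v(E, g) = g + 2*E (v(E, g) = (E + g) + E = g + 2*E)
(34035 + y(125, -45))/(v(-181, J) + 21758) = (34035 + 9)/((158/14537 + 2*(-181)) + 21758) = 34044/((158/14537 - 362) + 21758) = 34044/(-5262236/14537 + 21758) = 34044/(311033810/14537) = 34044*(14537/311033810) = 247448814/155516905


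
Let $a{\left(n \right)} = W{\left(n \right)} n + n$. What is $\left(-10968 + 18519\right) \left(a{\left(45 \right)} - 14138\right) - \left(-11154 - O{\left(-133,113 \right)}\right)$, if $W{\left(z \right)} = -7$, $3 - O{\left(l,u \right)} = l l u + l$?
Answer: $-110782375$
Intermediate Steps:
$O{\left(l,u \right)} = 3 - l - u l^{2}$ ($O{\left(l,u \right)} = 3 - \left(l l u + l\right) = 3 - \left(l^{2} u + l\right) = 3 - \left(u l^{2} + l\right) = 3 - \left(l + u l^{2}\right) = 3 - l - u l^{2}$)
$a{\left(n \right)} = - 6 n$ ($a{\left(n \right)} = - 7 n + n = - 6 n$)
$\left(-10968 + 18519\right) \left(a{\left(45 \right)} - 14138\right) - \left(-11154 - O{\left(-133,113 \right)}\right) = \left(-10968 + 18519\right) \left(\left(-6\right) 45 - 14138\right) - \left(-11154 - \left(3 - -133 - 113 \left(-133\right)^{2}\right)\right) = 7551 \left(-270 - 14138\right) - \left(-11154 - \left(3 + 133 - 113 \cdot 17689\right)\right) = 7551 \left(-14408\right) - \left(-11154 - \left(3 + 133 - 1998857\right)\right) = -108794808 - \left(-11154 - -1998721\right) = -108794808 - \left(-11154 + 1998721\right) = -108794808 - 1987567 = -110782375$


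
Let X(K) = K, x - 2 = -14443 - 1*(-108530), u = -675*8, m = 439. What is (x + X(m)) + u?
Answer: 89128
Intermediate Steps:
u = -5400
x = 94089 (x = 2 + (-14443 - 1*(-108530)) = 2 + (-14443 + 108530) = 2 + 94087 = 94089)
(x + X(m)) + u = (94089 + 439) - 5400 = 94528 - 5400 = 89128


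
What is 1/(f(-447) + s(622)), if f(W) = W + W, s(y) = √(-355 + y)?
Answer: -298/266323 - √267/798969 ≈ -0.0011394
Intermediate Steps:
f(W) = 2*W
1/(f(-447) + s(622)) = 1/(2*(-447) + √(-355 + 622)) = 1/(-894 + √267)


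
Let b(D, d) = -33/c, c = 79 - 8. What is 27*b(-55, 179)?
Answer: -891/71 ≈ -12.549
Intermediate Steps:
c = 71
b(D, d) = -33/71
27*b(-55, 179) = 27*(-33/71) = -891/71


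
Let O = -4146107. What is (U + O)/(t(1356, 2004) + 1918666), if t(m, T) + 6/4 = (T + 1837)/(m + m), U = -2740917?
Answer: -18677609088/5203421965 ≈ -3.5895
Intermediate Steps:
t(m, T) = -3/2 + (1837 + T)/(2*m) (t(m, T) = -3/2 + (T + 1837)/(m + m) = -3/2 + (1837 + T)/((2*m)) = -3/2 + (1837 + T)*(1/(2*m)) = -3/2 + (1837 + T)/(2*m))
(U + O)/(t(1356, 2004) + 1918666) = (-2740917 - 4146107)/((1/2)*(1837 + 2004 - 3*1356)/1356 + 1918666) = -6887024/((1/2)*(1/1356)*(1837 + 2004 - 4068) + 1918666) = -6887024/((1/2)*(1/1356)*(-227) + 1918666) = -6887024/(-227/2712 + 1918666) = -6887024/5203421965/2712 = -6887024*2712/5203421965 = -18677609088/5203421965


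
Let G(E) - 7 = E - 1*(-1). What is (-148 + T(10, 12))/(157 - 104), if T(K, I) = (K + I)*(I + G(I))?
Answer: 556/53 ≈ 10.491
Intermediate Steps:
G(E) = 8 + E (G(E) = 7 + (E - 1*(-1)) = 7 + (E + 1) = 7 + (1 + E) = 8 + E)
T(K, I) = (8 + 2*I)*(I + K) (T(K, I) = (K + I)*(I + (8 + I)) = (I + K)*(8 + 2*I) = (8 + 2*I)*(I + K))
(-148 + T(10, 12))/(157 - 104) = (-148 + (2*12² + 8*12 + 8*10 + 2*12*10))/(157 - 104) = (-148 + (2*144 + 96 + 80 + 240))/53 = (-148 + (288 + 96 + 80 + 240))/53 = (-148 + 704)/53 = (1/53)*556 = 556/53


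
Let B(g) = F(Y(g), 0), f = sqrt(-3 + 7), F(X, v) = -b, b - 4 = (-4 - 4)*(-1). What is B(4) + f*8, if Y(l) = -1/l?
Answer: 4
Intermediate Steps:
b = 12 (b = 4 + (-4 - 4)*(-1) = 4 - 8*(-1) = 4 + 8 = 12)
F(X, v) = -12 (F(X, v) = -1*12 = -12)
f = 2 (f = sqrt(4) = 2)
B(g) = -12
B(4) + f*8 = -12 + 2*8 = -12 + 16 = 4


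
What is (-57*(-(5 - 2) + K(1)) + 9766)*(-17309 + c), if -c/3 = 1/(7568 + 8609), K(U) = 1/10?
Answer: -13904202156424/80885 ≈ -1.7190e+8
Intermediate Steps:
K(U) = ⅒
c = -3/16177 (c = -3/(7568 + 8609) = -3/16177 ≈ -0.00018545)
(-57*(-(5 - 2) + K(1)) + 9766)*(-17309 + c) = (-57*(-(5 - 2) + ⅒) + 9766)*(-17309 - 3/16177) = (-57*(-1*3 + ⅒) + 9766)*(-280007696/16177) = (-57*(-3 + ⅒) + 9766)*(-280007696/16177) = (-57*(-29/10) + 9766)*(-280007696/16177) = (1653/10 + 9766)*(-280007696/16177) = (99313/10)*(-280007696/16177) = -13904202156424/80885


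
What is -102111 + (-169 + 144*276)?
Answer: -62536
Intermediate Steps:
-102111 + (-169 + 144*276) = -102111 + (-169 + 39744) = -102111 + 39575 = -62536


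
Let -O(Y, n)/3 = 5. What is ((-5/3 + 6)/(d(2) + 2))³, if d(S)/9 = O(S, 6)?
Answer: -2197/63521199 ≈ -3.4587e-5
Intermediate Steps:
O(Y, n) = -15 (O(Y, n) = -3*5 = -15)
d(S) = -135 (d(S) = 9*(-15) = -135)
((-5/3 + 6)/(d(2) + 2))³ = ((-5/3 + 6)/(-135 + 2))³ = ((-5*⅓ + 6)/(-133))³ = ((-5/3 + 6)*(-1/133))³ = ((13/3)*(-1/133))³ = (-13/399)³ = -2197/63521199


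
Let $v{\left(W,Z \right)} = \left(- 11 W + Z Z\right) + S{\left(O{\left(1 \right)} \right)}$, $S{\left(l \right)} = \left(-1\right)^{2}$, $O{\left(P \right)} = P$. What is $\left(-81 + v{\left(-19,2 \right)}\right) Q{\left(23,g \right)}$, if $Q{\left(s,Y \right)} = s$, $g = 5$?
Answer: $3059$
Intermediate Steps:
$S{\left(l \right)} = 1$
$v{\left(W,Z \right)} = 1 + Z^{2} - 11 W$ ($v{\left(W,Z \right)} = \left(- 11 W + Z Z\right) + 1 = \left(- 11 W + Z^{2}\right) + 1 = \left(Z^{2} - 11 W\right) + 1 = 1 + Z^{2} - 11 W$)
$\left(-81 + v{\left(-19,2 \right)}\right) Q{\left(23,g \right)} = \left(-81 + \left(1 + 2^{2} - -209\right)\right) 23 = \left(-81 + \left(1 + 4 + 209\right)\right) 23 = \left(-81 + 214\right) 23 = 133 \cdot 23 = 3059$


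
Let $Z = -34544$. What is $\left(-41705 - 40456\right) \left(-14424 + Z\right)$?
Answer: $4023259848$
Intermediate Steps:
$\left(-41705 - 40456\right) \left(-14424 + Z\right) = \left(-41705 - 40456\right) \left(-14424 - 34544\right) = \left(-82161\right) \left(-48968\right) = 4023259848$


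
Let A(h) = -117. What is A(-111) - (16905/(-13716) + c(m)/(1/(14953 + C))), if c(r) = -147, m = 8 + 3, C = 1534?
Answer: 11080119619/4572 ≈ 2.4235e+6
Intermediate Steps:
m = 11
A(-111) - (16905/(-13716) + c(m)/(1/(14953 + C))) = -117 - (16905/(-13716) - 147/(1/(14953 + 1534))) = -117 - (16905*(-1/13716) - 147/(1/16487)) = -117 - (-5635/4572 - 147/1/16487) = -117 - (-5635/4572 - 147*16487) = -117 - (-5635/4572 - 2423589) = -117 - 1*(-11080654543/4572) = -117 + 11080654543/4572 = 11080119619/4572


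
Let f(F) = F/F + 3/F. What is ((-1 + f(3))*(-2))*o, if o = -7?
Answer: 14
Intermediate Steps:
f(F) = 1 + 3/F
((-1 + f(3))*(-2))*o = ((-1 + (3 + 3)/3)*(-2))*(-7) = ((-1 + (⅓)*6)*(-2))*(-7) = ((-1 + 2)*(-2))*(-7) = (1*(-2))*(-7) = -2*(-7) = 14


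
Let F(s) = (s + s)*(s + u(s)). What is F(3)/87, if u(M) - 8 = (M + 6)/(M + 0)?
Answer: 28/29 ≈ 0.96552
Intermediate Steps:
u(M) = 8 + (6 + M)/M (u(M) = 8 + (M + 6)/(M + 0) = 8 + (6 + M)/M)
F(s) = 2*s*(9 + s + 6/s) (F(s) = (s + s)*(s + (9 + 6/s)) = (2*s)*(9 + s + 6/s) = 2*s*(9 + s + 6/s))
F(3)/87 = (12 + 2*3**2 + 18*3)/87 = (12 + 2*9 + 54)*(1/87) = (12 + 18 + 54)*(1/87) = 84*(1/87) = 28/29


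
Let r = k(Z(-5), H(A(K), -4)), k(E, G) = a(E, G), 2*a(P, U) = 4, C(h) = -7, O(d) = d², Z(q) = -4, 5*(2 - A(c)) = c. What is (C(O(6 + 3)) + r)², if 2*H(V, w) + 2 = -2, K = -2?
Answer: 25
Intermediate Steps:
A(c) = 2 - c/5
H(V, w) = -2 (H(V, w) = -1 + (½)*(-2) = -1 - 1 = -2)
a(P, U) = 2 (a(P, U) = (½)*4 = 2)
k(E, G) = 2
r = 2
(C(O(6 + 3)) + r)² = (-7 + 2)² = (-5)² = 25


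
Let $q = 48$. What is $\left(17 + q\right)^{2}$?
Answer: $4225$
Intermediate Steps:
$\left(17 + q\right)^{2} = \left(17 + 48\right)^{2} = 65^{2} = 4225$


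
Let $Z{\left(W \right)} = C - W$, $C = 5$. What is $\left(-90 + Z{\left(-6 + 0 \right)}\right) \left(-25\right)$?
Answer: $1975$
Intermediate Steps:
$Z{\left(W \right)} = 5 - W$
$\left(-90 + Z{\left(-6 + 0 \right)}\right) \left(-25\right) = \left(-90 + \left(5 - \left(-6 + 0\right)\right)\right) \left(-25\right) = \left(-90 + \left(5 - -6\right)\right) \left(-25\right) = \left(-90 + \left(5 + 6\right)\right) \left(-25\right) = \left(-90 + 11\right) \left(-25\right) = \left(-79\right) \left(-25\right) = 1975$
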